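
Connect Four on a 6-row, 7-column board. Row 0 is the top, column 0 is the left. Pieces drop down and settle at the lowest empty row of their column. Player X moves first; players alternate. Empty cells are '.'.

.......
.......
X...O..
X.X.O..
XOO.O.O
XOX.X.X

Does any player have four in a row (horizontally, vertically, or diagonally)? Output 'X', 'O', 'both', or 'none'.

X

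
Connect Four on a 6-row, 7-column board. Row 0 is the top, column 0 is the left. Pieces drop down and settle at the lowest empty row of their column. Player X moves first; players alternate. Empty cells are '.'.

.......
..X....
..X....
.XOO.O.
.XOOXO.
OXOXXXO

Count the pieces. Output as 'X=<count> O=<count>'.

X=9 O=9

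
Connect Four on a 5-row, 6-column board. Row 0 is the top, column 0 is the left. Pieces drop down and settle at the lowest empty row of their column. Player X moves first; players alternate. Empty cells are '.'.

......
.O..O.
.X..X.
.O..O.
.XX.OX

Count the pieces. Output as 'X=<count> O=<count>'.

X=5 O=5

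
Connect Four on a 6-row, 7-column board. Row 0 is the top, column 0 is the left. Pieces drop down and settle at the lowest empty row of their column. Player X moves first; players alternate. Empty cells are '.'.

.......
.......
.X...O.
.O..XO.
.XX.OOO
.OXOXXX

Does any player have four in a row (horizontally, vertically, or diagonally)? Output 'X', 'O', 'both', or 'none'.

none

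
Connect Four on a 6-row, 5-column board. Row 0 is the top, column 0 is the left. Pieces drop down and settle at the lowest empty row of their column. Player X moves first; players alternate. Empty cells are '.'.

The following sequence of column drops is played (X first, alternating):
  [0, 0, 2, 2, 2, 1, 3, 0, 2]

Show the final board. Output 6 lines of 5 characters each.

Move 1: X drops in col 0, lands at row 5
Move 2: O drops in col 0, lands at row 4
Move 3: X drops in col 2, lands at row 5
Move 4: O drops in col 2, lands at row 4
Move 5: X drops in col 2, lands at row 3
Move 6: O drops in col 1, lands at row 5
Move 7: X drops in col 3, lands at row 5
Move 8: O drops in col 0, lands at row 3
Move 9: X drops in col 2, lands at row 2

Answer: .....
.....
..X..
O.X..
O.O..
XOXX.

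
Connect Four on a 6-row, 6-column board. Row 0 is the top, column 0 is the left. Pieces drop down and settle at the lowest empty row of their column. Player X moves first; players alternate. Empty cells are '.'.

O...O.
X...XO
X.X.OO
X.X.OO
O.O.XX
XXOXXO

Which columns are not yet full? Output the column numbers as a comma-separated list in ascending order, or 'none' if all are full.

Answer: 1,2,3,5

Derivation:
col 0: top cell = 'O' → FULL
col 1: top cell = '.' → open
col 2: top cell = '.' → open
col 3: top cell = '.' → open
col 4: top cell = 'O' → FULL
col 5: top cell = '.' → open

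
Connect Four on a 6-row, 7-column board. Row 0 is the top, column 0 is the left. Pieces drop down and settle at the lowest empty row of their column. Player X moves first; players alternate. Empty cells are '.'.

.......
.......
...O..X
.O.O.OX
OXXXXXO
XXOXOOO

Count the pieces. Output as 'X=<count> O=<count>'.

X=10 O=10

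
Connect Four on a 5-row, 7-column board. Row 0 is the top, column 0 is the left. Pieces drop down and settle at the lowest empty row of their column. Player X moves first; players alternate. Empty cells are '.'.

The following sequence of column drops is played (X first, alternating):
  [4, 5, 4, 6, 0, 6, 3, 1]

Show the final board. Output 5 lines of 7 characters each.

Move 1: X drops in col 4, lands at row 4
Move 2: O drops in col 5, lands at row 4
Move 3: X drops in col 4, lands at row 3
Move 4: O drops in col 6, lands at row 4
Move 5: X drops in col 0, lands at row 4
Move 6: O drops in col 6, lands at row 3
Move 7: X drops in col 3, lands at row 4
Move 8: O drops in col 1, lands at row 4

Answer: .......
.......
.......
....X.O
XO.XXOO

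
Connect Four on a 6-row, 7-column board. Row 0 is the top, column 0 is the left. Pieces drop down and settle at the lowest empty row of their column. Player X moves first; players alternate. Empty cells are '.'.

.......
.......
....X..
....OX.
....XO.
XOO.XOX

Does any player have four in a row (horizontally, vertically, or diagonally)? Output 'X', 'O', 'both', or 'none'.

none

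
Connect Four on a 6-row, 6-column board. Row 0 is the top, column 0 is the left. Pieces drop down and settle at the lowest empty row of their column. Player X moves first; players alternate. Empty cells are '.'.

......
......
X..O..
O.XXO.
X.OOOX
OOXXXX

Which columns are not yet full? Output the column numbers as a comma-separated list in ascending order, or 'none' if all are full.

col 0: top cell = '.' → open
col 1: top cell = '.' → open
col 2: top cell = '.' → open
col 3: top cell = '.' → open
col 4: top cell = '.' → open
col 5: top cell = '.' → open

Answer: 0,1,2,3,4,5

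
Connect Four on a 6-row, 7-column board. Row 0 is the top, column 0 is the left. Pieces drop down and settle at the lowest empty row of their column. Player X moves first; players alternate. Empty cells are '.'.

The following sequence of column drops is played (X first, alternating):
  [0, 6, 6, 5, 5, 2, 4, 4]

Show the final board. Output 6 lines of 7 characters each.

Move 1: X drops in col 0, lands at row 5
Move 2: O drops in col 6, lands at row 5
Move 3: X drops in col 6, lands at row 4
Move 4: O drops in col 5, lands at row 5
Move 5: X drops in col 5, lands at row 4
Move 6: O drops in col 2, lands at row 5
Move 7: X drops in col 4, lands at row 5
Move 8: O drops in col 4, lands at row 4

Answer: .......
.......
.......
.......
....OXX
X.O.XOO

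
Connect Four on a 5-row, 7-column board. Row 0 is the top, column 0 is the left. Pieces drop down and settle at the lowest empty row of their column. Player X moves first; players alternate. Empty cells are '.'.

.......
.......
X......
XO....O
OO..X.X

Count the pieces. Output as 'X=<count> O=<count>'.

X=4 O=4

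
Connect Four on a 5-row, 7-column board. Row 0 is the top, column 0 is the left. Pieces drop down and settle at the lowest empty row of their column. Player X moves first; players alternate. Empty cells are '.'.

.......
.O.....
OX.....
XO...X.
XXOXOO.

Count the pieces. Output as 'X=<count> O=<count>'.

X=6 O=6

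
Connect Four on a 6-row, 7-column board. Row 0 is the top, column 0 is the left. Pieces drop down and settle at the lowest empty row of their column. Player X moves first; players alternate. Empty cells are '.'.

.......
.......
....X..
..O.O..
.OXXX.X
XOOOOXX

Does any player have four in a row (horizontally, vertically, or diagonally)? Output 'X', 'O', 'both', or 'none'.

O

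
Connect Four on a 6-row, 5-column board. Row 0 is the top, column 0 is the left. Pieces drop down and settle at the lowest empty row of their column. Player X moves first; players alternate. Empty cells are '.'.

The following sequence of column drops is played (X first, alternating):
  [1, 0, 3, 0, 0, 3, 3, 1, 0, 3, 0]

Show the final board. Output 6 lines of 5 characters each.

Move 1: X drops in col 1, lands at row 5
Move 2: O drops in col 0, lands at row 5
Move 3: X drops in col 3, lands at row 5
Move 4: O drops in col 0, lands at row 4
Move 5: X drops in col 0, lands at row 3
Move 6: O drops in col 3, lands at row 4
Move 7: X drops in col 3, lands at row 3
Move 8: O drops in col 1, lands at row 4
Move 9: X drops in col 0, lands at row 2
Move 10: O drops in col 3, lands at row 2
Move 11: X drops in col 0, lands at row 1

Answer: .....
X....
X..O.
X..X.
OO.O.
OX.X.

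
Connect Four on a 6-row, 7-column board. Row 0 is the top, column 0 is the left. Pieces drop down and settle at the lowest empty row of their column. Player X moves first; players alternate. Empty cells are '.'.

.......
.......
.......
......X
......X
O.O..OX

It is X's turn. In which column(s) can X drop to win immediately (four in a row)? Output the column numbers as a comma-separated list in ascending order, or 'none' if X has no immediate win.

col 0: drop X → no win
col 1: drop X → no win
col 2: drop X → no win
col 3: drop X → no win
col 4: drop X → no win
col 5: drop X → no win
col 6: drop X → WIN!

Answer: 6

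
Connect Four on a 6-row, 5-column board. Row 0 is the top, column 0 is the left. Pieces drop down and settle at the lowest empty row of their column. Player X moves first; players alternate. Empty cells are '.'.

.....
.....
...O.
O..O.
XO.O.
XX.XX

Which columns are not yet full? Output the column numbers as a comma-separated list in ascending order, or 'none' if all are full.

col 0: top cell = '.' → open
col 1: top cell = '.' → open
col 2: top cell = '.' → open
col 3: top cell = '.' → open
col 4: top cell = '.' → open

Answer: 0,1,2,3,4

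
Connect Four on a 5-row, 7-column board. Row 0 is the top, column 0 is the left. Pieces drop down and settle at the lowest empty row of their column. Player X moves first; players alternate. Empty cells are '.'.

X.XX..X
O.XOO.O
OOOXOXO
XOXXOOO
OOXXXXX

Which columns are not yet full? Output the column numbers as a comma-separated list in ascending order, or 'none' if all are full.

col 0: top cell = 'X' → FULL
col 1: top cell = '.' → open
col 2: top cell = 'X' → FULL
col 3: top cell = 'X' → FULL
col 4: top cell = '.' → open
col 5: top cell = '.' → open
col 6: top cell = 'X' → FULL

Answer: 1,4,5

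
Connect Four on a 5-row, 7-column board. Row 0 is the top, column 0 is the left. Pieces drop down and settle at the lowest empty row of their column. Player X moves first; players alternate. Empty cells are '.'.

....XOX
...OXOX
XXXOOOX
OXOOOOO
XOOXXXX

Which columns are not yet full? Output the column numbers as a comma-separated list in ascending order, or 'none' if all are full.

Answer: 0,1,2,3

Derivation:
col 0: top cell = '.' → open
col 1: top cell = '.' → open
col 2: top cell = '.' → open
col 3: top cell = '.' → open
col 4: top cell = 'X' → FULL
col 5: top cell = 'O' → FULL
col 6: top cell = 'X' → FULL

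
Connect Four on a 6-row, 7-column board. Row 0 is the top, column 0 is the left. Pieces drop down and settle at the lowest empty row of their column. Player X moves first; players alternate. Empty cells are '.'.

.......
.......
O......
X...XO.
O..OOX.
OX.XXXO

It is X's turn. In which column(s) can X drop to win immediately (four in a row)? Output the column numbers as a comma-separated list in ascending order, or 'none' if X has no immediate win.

Answer: 2

Derivation:
col 0: drop X → no win
col 1: drop X → no win
col 2: drop X → WIN!
col 3: drop X → no win
col 4: drop X → no win
col 5: drop X → no win
col 6: drop X → no win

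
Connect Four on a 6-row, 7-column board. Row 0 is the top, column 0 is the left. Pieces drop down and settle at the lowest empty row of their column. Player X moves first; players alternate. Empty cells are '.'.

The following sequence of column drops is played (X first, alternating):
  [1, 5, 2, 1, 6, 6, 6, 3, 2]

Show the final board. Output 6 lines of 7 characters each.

Answer: .......
.......
.......
......X
.OX...O
.XXO.OX

Derivation:
Move 1: X drops in col 1, lands at row 5
Move 2: O drops in col 5, lands at row 5
Move 3: X drops in col 2, lands at row 5
Move 4: O drops in col 1, lands at row 4
Move 5: X drops in col 6, lands at row 5
Move 6: O drops in col 6, lands at row 4
Move 7: X drops in col 6, lands at row 3
Move 8: O drops in col 3, lands at row 5
Move 9: X drops in col 2, lands at row 4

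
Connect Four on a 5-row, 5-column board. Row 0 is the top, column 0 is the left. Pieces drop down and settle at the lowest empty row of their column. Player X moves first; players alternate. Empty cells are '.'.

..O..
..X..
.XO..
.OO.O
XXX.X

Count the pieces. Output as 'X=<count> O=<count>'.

X=6 O=5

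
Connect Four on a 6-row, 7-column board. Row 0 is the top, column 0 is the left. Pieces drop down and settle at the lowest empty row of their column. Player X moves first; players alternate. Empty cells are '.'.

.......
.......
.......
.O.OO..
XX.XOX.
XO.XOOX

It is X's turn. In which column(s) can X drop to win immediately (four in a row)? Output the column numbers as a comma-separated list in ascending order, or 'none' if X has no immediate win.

col 0: drop X → no win
col 1: drop X → no win
col 2: drop X → no win
col 3: drop X → no win
col 4: drop X → no win
col 5: drop X → no win
col 6: drop X → no win

Answer: none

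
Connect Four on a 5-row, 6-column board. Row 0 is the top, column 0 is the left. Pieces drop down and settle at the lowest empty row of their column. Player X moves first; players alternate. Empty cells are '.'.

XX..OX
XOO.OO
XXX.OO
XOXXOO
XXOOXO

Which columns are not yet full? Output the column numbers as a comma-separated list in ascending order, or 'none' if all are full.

col 0: top cell = 'X' → FULL
col 1: top cell = 'X' → FULL
col 2: top cell = '.' → open
col 3: top cell = '.' → open
col 4: top cell = 'O' → FULL
col 5: top cell = 'X' → FULL

Answer: 2,3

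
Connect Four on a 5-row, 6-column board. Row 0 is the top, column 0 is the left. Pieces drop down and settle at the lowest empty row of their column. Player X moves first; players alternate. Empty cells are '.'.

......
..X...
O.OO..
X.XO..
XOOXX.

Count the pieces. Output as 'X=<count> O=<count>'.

X=6 O=6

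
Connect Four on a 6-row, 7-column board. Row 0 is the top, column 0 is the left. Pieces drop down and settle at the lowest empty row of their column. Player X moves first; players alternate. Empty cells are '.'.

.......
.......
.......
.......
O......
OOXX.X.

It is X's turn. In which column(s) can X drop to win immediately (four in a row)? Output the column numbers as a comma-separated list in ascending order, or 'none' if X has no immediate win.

Answer: 4

Derivation:
col 0: drop X → no win
col 1: drop X → no win
col 2: drop X → no win
col 3: drop X → no win
col 4: drop X → WIN!
col 5: drop X → no win
col 6: drop X → no win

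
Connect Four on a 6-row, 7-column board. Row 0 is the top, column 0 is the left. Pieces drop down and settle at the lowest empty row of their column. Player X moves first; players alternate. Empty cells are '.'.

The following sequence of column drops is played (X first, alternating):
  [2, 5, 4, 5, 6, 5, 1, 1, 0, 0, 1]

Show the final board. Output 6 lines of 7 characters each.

Answer: .......
.......
.......
.X...O.
OO...O.
XXX.XOX

Derivation:
Move 1: X drops in col 2, lands at row 5
Move 2: O drops in col 5, lands at row 5
Move 3: X drops in col 4, lands at row 5
Move 4: O drops in col 5, lands at row 4
Move 5: X drops in col 6, lands at row 5
Move 6: O drops in col 5, lands at row 3
Move 7: X drops in col 1, lands at row 5
Move 8: O drops in col 1, lands at row 4
Move 9: X drops in col 0, lands at row 5
Move 10: O drops in col 0, lands at row 4
Move 11: X drops in col 1, lands at row 3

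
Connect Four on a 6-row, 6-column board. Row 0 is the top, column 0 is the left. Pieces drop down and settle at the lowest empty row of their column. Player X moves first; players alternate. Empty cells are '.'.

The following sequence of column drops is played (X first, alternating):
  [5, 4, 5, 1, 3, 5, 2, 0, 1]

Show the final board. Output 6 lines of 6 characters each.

Move 1: X drops in col 5, lands at row 5
Move 2: O drops in col 4, lands at row 5
Move 3: X drops in col 5, lands at row 4
Move 4: O drops in col 1, lands at row 5
Move 5: X drops in col 3, lands at row 5
Move 6: O drops in col 5, lands at row 3
Move 7: X drops in col 2, lands at row 5
Move 8: O drops in col 0, lands at row 5
Move 9: X drops in col 1, lands at row 4

Answer: ......
......
......
.....O
.X...X
OOXXOX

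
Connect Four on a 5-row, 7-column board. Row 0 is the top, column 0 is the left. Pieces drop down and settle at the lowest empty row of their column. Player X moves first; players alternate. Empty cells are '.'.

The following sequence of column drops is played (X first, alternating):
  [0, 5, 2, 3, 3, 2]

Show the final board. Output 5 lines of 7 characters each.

Move 1: X drops in col 0, lands at row 4
Move 2: O drops in col 5, lands at row 4
Move 3: X drops in col 2, lands at row 4
Move 4: O drops in col 3, lands at row 4
Move 5: X drops in col 3, lands at row 3
Move 6: O drops in col 2, lands at row 3

Answer: .......
.......
.......
..OX...
X.XO.O.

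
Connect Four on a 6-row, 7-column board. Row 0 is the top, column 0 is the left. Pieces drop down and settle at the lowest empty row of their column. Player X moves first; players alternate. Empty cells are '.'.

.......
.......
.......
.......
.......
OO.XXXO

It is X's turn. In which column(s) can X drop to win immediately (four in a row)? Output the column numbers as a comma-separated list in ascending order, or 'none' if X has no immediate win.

Answer: 2

Derivation:
col 0: drop X → no win
col 1: drop X → no win
col 2: drop X → WIN!
col 3: drop X → no win
col 4: drop X → no win
col 5: drop X → no win
col 6: drop X → no win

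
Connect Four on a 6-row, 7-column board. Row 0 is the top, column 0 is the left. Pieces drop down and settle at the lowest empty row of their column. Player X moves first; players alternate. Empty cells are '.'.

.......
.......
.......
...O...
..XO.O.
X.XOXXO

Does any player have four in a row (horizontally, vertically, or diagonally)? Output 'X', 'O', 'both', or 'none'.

none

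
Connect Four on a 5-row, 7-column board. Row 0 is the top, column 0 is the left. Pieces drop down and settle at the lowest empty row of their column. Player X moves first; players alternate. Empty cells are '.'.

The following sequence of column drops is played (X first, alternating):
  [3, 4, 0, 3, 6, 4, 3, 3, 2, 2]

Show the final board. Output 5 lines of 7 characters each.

Answer: .......
...O...
...X...
..OOO..
X.XXO.X

Derivation:
Move 1: X drops in col 3, lands at row 4
Move 2: O drops in col 4, lands at row 4
Move 3: X drops in col 0, lands at row 4
Move 4: O drops in col 3, lands at row 3
Move 5: X drops in col 6, lands at row 4
Move 6: O drops in col 4, lands at row 3
Move 7: X drops in col 3, lands at row 2
Move 8: O drops in col 3, lands at row 1
Move 9: X drops in col 2, lands at row 4
Move 10: O drops in col 2, lands at row 3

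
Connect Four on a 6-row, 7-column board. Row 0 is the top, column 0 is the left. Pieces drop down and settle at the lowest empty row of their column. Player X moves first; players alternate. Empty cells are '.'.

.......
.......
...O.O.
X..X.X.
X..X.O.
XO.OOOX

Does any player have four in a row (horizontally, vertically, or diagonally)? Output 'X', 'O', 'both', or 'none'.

none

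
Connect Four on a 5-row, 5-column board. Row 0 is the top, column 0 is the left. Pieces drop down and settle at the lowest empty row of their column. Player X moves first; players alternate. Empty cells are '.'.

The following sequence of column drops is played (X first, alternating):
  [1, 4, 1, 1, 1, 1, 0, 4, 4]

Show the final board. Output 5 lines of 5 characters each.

Move 1: X drops in col 1, lands at row 4
Move 2: O drops in col 4, lands at row 4
Move 3: X drops in col 1, lands at row 3
Move 4: O drops in col 1, lands at row 2
Move 5: X drops in col 1, lands at row 1
Move 6: O drops in col 1, lands at row 0
Move 7: X drops in col 0, lands at row 4
Move 8: O drops in col 4, lands at row 3
Move 9: X drops in col 4, lands at row 2

Answer: .O...
.X...
.O..X
.X..O
XX..O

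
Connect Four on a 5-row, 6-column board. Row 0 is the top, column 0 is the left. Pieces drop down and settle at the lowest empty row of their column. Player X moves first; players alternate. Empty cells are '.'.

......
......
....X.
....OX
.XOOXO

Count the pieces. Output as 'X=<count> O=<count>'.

X=4 O=4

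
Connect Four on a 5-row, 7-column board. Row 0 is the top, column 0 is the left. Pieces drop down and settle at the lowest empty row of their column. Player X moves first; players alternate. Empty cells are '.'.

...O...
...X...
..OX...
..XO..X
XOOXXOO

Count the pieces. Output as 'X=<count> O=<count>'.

X=7 O=7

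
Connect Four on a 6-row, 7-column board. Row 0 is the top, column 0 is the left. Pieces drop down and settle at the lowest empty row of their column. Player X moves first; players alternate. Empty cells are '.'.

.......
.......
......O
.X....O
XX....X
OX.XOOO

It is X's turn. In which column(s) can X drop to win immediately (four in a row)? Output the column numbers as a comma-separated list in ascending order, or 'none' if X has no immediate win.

col 0: drop X → no win
col 1: drop X → WIN!
col 2: drop X → no win
col 3: drop X → no win
col 4: drop X → no win
col 5: drop X → no win
col 6: drop X → no win

Answer: 1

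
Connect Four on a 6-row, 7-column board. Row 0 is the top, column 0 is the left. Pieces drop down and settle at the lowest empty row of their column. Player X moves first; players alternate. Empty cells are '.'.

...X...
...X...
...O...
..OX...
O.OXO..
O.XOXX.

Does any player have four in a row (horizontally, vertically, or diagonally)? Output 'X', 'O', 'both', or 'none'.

none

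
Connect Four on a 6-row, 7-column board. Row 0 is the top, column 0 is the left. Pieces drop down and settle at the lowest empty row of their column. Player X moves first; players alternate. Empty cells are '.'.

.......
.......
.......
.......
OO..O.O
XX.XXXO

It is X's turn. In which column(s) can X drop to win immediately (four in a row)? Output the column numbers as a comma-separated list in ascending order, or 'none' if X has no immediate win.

Answer: 2

Derivation:
col 0: drop X → no win
col 1: drop X → no win
col 2: drop X → WIN!
col 3: drop X → no win
col 4: drop X → no win
col 5: drop X → no win
col 6: drop X → no win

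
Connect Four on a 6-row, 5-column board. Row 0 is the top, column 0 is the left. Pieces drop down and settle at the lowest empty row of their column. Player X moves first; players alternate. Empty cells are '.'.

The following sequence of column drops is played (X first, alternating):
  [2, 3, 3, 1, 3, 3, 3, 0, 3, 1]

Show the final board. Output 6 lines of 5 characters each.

Answer: ...X.
...X.
...O.
...X.
.O.X.
OOXO.

Derivation:
Move 1: X drops in col 2, lands at row 5
Move 2: O drops in col 3, lands at row 5
Move 3: X drops in col 3, lands at row 4
Move 4: O drops in col 1, lands at row 5
Move 5: X drops in col 3, lands at row 3
Move 6: O drops in col 3, lands at row 2
Move 7: X drops in col 3, lands at row 1
Move 8: O drops in col 0, lands at row 5
Move 9: X drops in col 3, lands at row 0
Move 10: O drops in col 1, lands at row 4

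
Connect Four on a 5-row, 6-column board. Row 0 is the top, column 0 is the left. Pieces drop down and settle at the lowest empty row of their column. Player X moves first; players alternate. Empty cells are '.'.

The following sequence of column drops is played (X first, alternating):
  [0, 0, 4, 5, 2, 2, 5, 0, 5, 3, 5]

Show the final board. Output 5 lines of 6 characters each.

Answer: ......
.....X
O....X
O.O..X
X.XOXO

Derivation:
Move 1: X drops in col 0, lands at row 4
Move 2: O drops in col 0, lands at row 3
Move 3: X drops in col 4, lands at row 4
Move 4: O drops in col 5, lands at row 4
Move 5: X drops in col 2, lands at row 4
Move 6: O drops in col 2, lands at row 3
Move 7: X drops in col 5, lands at row 3
Move 8: O drops in col 0, lands at row 2
Move 9: X drops in col 5, lands at row 2
Move 10: O drops in col 3, lands at row 4
Move 11: X drops in col 5, lands at row 1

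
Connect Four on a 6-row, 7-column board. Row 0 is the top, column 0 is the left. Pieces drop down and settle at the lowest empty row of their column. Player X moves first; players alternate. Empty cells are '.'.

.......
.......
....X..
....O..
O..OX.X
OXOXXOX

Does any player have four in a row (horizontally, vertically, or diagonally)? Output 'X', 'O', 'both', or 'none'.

none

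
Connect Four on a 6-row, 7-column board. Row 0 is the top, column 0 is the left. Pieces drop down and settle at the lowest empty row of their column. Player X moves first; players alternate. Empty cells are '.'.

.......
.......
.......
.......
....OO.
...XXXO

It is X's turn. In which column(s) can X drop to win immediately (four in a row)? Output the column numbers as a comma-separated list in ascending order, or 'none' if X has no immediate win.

col 0: drop X → no win
col 1: drop X → no win
col 2: drop X → WIN!
col 3: drop X → no win
col 4: drop X → no win
col 5: drop X → no win
col 6: drop X → no win

Answer: 2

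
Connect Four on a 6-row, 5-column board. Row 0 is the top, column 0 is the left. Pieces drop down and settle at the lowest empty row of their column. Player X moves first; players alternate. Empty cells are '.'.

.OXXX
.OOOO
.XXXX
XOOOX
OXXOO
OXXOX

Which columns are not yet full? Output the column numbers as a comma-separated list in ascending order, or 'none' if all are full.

Answer: 0

Derivation:
col 0: top cell = '.' → open
col 1: top cell = 'O' → FULL
col 2: top cell = 'X' → FULL
col 3: top cell = 'X' → FULL
col 4: top cell = 'X' → FULL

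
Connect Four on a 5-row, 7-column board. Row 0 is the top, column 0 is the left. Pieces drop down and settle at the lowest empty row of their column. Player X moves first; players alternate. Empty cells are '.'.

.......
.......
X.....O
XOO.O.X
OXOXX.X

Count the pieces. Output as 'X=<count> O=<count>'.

X=7 O=6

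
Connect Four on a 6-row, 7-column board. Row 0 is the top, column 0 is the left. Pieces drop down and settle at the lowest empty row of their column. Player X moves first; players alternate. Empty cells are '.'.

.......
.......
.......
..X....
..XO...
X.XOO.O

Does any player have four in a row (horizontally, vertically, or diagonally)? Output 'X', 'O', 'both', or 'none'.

none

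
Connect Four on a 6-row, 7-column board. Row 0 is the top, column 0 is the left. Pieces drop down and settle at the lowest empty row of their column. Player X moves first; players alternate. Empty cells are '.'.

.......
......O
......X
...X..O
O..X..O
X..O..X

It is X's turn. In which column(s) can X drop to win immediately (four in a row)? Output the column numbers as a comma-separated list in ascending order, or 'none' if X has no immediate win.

col 0: drop X → no win
col 1: drop X → no win
col 2: drop X → no win
col 3: drop X → no win
col 4: drop X → no win
col 5: drop X → no win
col 6: drop X → no win

Answer: none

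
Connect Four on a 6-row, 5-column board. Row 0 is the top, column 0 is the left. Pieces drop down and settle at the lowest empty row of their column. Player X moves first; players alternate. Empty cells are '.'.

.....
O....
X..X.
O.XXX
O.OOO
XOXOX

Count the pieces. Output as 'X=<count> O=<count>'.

X=8 O=8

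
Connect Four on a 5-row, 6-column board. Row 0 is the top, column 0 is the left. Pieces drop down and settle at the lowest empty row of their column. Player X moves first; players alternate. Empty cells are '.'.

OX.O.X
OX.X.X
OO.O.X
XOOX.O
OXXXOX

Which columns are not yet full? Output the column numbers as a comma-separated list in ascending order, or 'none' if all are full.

Answer: 2,4

Derivation:
col 0: top cell = 'O' → FULL
col 1: top cell = 'X' → FULL
col 2: top cell = '.' → open
col 3: top cell = 'O' → FULL
col 4: top cell = '.' → open
col 5: top cell = 'X' → FULL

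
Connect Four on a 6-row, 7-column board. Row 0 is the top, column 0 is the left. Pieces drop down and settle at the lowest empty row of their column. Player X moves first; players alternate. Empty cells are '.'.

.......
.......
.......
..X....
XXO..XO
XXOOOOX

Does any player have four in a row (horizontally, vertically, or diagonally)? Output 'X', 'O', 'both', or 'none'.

O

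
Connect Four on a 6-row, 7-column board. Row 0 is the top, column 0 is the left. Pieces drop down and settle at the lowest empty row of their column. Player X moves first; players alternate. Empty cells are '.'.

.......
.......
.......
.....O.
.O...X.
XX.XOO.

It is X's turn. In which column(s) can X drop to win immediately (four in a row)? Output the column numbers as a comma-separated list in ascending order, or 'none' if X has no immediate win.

col 0: drop X → no win
col 1: drop X → no win
col 2: drop X → WIN!
col 3: drop X → no win
col 4: drop X → no win
col 5: drop X → no win
col 6: drop X → no win

Answer: 2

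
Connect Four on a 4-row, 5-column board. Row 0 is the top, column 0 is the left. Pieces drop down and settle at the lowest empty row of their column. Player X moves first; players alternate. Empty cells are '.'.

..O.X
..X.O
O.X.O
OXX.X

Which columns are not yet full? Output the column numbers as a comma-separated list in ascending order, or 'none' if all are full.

Answer: 0,1,3

Derivation:
col 0: top cell = '.' → open
col 1: top cell = '.' → open
col 2: top cell = 'O' → FULL
col 3: top cell = '.' → open
col 4: top cell = 'X' → FULL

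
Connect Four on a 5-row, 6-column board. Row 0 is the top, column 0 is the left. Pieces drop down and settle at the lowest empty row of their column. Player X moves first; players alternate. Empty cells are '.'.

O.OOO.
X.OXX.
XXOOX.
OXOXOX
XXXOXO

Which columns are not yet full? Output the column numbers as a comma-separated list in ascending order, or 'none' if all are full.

Answer: 1,5

Derivation:
col 0: top cell = 'O' → FULL
col 1: top cell = '.' → open
col 2: top cell = 'O' → FULL
col 3: top cell = 'O' → FULL
col 4: top cell = 'O' → FULL
col 5: top cell = '.' → open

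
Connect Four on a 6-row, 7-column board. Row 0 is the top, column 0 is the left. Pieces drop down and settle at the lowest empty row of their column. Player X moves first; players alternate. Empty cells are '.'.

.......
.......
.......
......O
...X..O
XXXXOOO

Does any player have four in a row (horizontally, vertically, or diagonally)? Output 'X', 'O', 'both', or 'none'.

X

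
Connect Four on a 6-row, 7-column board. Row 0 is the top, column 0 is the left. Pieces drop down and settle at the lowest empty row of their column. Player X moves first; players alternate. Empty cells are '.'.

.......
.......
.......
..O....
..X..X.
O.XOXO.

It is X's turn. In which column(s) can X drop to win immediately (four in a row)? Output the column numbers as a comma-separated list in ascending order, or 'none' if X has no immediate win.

Answer: none

Derivation:
col 0: drop X → no win
col 1: drop X → no win
col 2: drop X → no win
col 3: drop X → no win
col 4: drop X → no win
col 5: drop X → no win
col 6: drop X → no win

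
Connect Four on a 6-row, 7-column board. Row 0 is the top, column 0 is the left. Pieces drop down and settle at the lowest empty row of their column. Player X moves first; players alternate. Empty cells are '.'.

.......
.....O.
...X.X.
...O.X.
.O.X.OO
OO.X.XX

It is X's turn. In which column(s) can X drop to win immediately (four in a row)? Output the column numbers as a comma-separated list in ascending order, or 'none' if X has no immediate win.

Answer: 4

Derivation:
col 0: drop X → no win
col 1: drop X → no win
col 2: drop X → no win
col 3: drop X → no win
col 4: drop X → WIN!
col 5: drop X → no win
col 6: drop X → no win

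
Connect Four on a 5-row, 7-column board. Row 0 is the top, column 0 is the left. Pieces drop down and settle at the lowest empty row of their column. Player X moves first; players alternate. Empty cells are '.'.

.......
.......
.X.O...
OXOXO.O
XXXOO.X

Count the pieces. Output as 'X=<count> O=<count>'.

X=7 O=7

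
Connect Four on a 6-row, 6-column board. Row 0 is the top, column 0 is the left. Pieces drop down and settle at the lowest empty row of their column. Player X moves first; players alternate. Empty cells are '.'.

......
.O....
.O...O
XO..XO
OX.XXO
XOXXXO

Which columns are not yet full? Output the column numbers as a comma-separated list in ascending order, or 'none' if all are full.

col 0: top cell = '.' → open
col 1: top cell = '.' → open
col 2: top cell = '.' → open
col 3: top cell = '.' → open
col 4: top cell = '.' → open
col 5: top cell = '.' → open

Answer: 0,1,2,3,4,5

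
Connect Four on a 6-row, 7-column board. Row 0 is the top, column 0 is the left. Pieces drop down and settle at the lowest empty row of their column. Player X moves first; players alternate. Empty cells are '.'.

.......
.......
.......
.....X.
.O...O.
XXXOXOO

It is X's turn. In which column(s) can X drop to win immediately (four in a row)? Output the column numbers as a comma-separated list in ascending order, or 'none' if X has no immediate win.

col 0: drop X → no win
col 1: drop X → no win
col 2: drop X → no win
col 3: drop X → no win
col 4: drop X → no win
col 5: drop X → no win
col 6: drop X → no win

Answer: none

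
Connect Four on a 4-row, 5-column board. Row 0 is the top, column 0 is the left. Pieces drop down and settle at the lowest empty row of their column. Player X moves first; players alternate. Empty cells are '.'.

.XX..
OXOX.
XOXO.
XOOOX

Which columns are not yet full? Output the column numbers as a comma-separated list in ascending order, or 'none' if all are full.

Answer: 0,3,4

Derivation:
col 0: top cell = '.' → open
col 1: top cell = 'X' → FULL
col 2: top cell = 'X' → FULL
col 3: top cell = '.' → open
col 4: top cell = '.' → open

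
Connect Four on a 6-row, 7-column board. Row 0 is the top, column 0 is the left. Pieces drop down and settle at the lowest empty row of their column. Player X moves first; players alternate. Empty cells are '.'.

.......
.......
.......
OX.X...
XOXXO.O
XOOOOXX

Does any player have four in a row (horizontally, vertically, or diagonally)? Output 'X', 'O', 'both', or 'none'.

O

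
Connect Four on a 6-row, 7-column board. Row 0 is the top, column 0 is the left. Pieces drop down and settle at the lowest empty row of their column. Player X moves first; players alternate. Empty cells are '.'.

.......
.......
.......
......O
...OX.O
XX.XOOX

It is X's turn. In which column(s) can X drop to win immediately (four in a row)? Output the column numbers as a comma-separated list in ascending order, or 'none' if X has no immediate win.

col 0: drop X → no win
col 1: drop X → no win
col 2: drop X → WIN!
col 3: drop X → no win
col 4: drop X → no win
col 5: drop X → no win
col 6: drop X → no win

Answer: 2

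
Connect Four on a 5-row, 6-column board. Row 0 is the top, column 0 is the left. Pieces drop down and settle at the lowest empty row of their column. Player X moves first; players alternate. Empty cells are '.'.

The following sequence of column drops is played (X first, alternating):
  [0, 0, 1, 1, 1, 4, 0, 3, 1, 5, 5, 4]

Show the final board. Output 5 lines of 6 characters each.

Answer: ......
.X....
XX....
OO..OX
XX.OOO

Derivation:
Move 1: X drops in col 0, lands at row 4
Move 2: O drops in col 0, lands at row 3
Move 3: X drops in col 1, lands at row 4
Move 4: O drops in col 1, lands at row 3
Move 5: X drops in col 1, lands at row 2
Move 6: O drops in col 4, lands at row 4
Move 7: X drops in col 0, lands at row 2
Move 8: O drops in col 3, lands at row 4
Move 9: X drops in col 1, lands at row 1
Move 10: O drops in col 5, lands at row 4
Move 11: X drops in col 5, lands at row 3
Move 12: O drops in col 4, lands at row 3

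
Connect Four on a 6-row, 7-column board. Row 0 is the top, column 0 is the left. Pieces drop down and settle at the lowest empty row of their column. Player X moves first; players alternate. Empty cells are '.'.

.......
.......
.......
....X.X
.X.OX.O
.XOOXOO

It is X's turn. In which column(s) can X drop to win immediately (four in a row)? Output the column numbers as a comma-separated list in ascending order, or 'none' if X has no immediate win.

col 0: drop X → no win
col 1: drop X → no win
col 2: drop X → no win
col 3: drop X → no win
col 4: drop X → WIN!
col 5: drop X → no win
col 6: drop X → no win

Answer: 4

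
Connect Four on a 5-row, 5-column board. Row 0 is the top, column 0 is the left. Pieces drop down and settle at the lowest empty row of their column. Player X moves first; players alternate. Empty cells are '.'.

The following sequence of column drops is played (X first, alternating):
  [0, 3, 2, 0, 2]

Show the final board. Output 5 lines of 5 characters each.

Move 1: X drops in col 0, lands at row 4
Move 2: O drops in col 3, lands at row 4
Move 3: X drops in col 2, lands at row 4
Move 4: O drops in col 0, lands at row 3
Move 5: X drops in col 2, lands at row 3

Answer: .....
.....
.....
O.X..
X.XO.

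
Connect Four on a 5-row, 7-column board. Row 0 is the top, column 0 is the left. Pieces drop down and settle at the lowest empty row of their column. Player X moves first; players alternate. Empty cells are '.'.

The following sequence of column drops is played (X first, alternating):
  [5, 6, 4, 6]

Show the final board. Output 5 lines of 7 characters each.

Move 1: X drops in col 5, lands at row 4
Move 2: O drops in col 6, lands at row 4
Move 3: X drops in col 4, lands at row 4
Move 4: O drops in col 6, lands at row 3

Answer: .......
.......
.......
......O
....XXO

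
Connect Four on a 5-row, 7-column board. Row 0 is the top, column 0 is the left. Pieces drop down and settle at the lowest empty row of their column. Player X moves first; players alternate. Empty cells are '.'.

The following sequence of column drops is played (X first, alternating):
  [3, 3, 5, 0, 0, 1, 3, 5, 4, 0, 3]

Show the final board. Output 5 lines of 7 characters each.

Move 1: X drops in col 3, lands at row 4
Move 2: O drops in col 3, lands at row 3
Move 3: X drops in col 5, lands at row 4
Move 4: O drops in col 0, lands at row 4
Move 5: X drops in col 0, lands at row 3
Move 6: O drops in col 1, lands at row 4
Move 7: X drops in col 3, lands at row 2
Move 8: O drops in col 5, lands at row 3
Move 9: X drops in col 4, lands at row 4
Move 10: O drops in col 0, lands at row 2
Move 11: X drops in col 3, lands at row 1

Answer: .......
...X...
O..X...
X..O.O.
OO.XXX.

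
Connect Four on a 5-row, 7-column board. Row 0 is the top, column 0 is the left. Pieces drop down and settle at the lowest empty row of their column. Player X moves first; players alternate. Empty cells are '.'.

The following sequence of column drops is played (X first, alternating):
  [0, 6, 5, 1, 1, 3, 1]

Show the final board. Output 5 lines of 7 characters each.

Move 1: X drops in col 0, lands at row 4
Move 2: O drops in col 6, lands at row 4
Move 3: X drops in col 5, lands at row 4
Move 4: O drops in col 1, lands at row 4
Move 5: X drops in col 1, lands at row 3
Move 6: O drops in col 3, lands at row 4
Move 7: X drops in col 1, lands at row 2

Answer: .......
.......
.X.....
.X.....
XO.O.XO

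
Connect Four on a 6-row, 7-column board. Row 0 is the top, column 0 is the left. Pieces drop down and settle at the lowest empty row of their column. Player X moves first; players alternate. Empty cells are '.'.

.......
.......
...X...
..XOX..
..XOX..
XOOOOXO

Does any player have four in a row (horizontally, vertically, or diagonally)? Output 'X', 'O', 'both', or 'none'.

O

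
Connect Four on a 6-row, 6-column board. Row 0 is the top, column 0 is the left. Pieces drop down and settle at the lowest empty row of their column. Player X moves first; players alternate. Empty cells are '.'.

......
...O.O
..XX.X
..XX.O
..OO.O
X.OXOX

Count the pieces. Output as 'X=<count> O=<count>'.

X=8 O=8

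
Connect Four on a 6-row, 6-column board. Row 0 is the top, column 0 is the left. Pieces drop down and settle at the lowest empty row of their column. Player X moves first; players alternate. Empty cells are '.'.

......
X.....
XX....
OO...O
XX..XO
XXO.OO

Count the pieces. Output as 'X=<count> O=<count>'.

X=8 O=7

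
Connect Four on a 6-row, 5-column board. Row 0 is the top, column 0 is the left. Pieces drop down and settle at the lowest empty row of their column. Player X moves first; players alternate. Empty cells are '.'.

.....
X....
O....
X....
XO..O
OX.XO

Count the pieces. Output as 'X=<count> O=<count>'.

X=5 O=5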